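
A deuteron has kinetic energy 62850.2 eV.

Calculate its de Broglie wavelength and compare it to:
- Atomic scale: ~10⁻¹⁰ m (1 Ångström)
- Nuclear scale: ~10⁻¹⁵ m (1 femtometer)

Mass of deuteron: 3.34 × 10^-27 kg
λ = 8.08 × 10^-14 m, which is between nuclear and atomic scales.

Using λ = h/√(2mKE):

KE = 62850.2 eV = 1.007 × 10^-14 J

λ = h/√(2mKE)
λ = (6.626 × 10^-34 J·s) / √(2 × 3.34 × 10^-27 kg × 1.007 × 10^-14 J)
λ = 8.08 × 10^-14 m

Comparison:
- Atomic scale (10⁻¹⁰ m): λ is 0.00081× this size
- Nuclear scale (10⁻¹⁵ m): λ is 81× this size

The wavelength is between nuclear and atomic scales.

This wavelength is appropriate for probing atomic structure but too large for nuclear physics experiments.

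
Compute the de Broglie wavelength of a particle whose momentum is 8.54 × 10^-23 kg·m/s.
7.76 × 10^-12 m

Using the de Broglie relation λ = h/p:

λ = h/p
λ = (6.626 × 10^-34 J·s) / (8.54 × 10^-23 kg·m/s)
λ = 7.76 × 10^-12 m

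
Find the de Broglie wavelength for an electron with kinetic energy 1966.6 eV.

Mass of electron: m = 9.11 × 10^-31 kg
2.77 × 10^-11 m

Using λ = h/√(2mKE):

First convert KE to Joules: KE = 1966.6 eV = 3.151 × 10^-16 J

λ = h/√(2mKE)
λ = (6.626 × 10^-34 J·s) / √(2 × 9.11 × 10^-31 kg × 3.151 × 10^-16 J)
λ = 2.77 × 10^-11 m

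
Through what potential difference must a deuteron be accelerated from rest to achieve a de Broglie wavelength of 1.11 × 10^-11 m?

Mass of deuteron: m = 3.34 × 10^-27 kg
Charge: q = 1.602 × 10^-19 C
3.33 V

From λ = h/√(2mqV), we solve for V:

λ² = h²/(2mqV)
V = h²/(2mqλ²)
V = (6.626 × 10^-34 J·s)² / (2 × 3.34 × 10^-27 kg × 1.602 × 10^-19 C × (1.11 × 10^-11 m)²)
V = 3.33 V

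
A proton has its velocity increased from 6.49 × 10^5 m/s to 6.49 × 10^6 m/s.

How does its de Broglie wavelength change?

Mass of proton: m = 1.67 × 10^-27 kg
The wavelength decreases by a factor of 10.

Using λ = h/(mv):

Initial wavelength: λ₁ = h/(mv₁) = 6.11 × 10^-13 m
Final wavelength: λ₂ = h/(mv₂) = 6.11 × 10^-14 m

Since λ ∝ 1/v, when velocity increases by a factor of 10, the wavelength decreases by a factor of 10.

λ₂/λ₁ = v₁/v₂ = 1/10

The wavelength decreases by a factor of 10.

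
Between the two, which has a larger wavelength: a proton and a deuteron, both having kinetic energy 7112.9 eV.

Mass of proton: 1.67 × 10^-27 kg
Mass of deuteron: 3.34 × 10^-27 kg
The proton has the longer wavelength.

Using λ = h/√(2mKE):

For proton: λ₁ = h/√(2m₁KE) = 3.40 × 10^-13 m
For deuteron: λ₂ = h/√(2m₂KE) = 2.40 × 10^-13 m

Since λ ∝ 1/√m at constant kinetic energy, the lighter particle has the longer wavelength.

The proton has the longer de Broglie wavelength.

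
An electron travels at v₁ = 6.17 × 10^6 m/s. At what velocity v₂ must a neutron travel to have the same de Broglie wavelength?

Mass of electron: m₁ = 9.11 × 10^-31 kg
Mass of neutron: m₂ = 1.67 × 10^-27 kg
v₂ = 3.37 × 10^3 m/s

For equal de Broglie wavelengths: λ₁ = λ₂

h/(m₁v₁) = h/(m₂v₂)
m₁v₁ = m₂v₂
v₂ = v₁ · (m₁/m₂)

v₂ = 6.17 × 10^6 m/s × (9.11 × 10^-31 kg / 1.67 × 10^-27 kg)
v₂ = 3.37 × 10^3 m/s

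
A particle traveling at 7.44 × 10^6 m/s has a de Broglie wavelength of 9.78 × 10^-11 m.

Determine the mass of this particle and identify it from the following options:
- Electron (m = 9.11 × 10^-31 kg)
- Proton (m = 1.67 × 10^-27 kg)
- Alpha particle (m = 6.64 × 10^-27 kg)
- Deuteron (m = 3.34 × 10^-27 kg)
The particle is an electron.

From λ = h/(mv), solve for mass:

m = h/(λv)
m = (6.626 × 10^-34 J·s) / (9.78 × 10^-11 m × 7.44 × 10^6 m/s)
m = 9.11 × 10^-31 kg

Comparing with the listed masses, this is closest to an electron.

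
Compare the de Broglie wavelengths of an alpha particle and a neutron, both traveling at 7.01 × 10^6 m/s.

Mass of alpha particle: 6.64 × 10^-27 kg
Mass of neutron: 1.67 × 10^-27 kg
The neutron has the longer wavelength.

Using λ = h/(mv), since both particles have the same velocity, the wavelength depends only on mass.

For alpha particle: λ₁ = h/(m₁v) = 1.42 × 10^-14 m
For neutron: λ₂ = h/(m₂v) = 5.66 × 10^-14 m

Since λ ∝ 1/m at constant velocity, the lighter particle has the longer wavelength.

The neutron has the longer de Broglie wavelength.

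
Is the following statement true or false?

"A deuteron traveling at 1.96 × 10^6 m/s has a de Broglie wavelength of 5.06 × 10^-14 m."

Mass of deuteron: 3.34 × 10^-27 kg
False

The claim is incorrect.

Using λ = h/(mv):
λ = (6.626 × 10^-34 J·s) / (3.34 × 10^-27 kg × 1.96 × 10^6 m/s)
λ = 1.01 × 10^-13 m

The actual wavelength differs from the claimed 5.06 × 10^-14 m.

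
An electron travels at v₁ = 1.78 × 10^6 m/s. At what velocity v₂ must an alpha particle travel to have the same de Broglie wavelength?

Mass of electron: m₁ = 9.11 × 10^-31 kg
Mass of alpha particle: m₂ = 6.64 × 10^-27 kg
v₂ = 2.44 × 10^2 m/s

For equal de Broglie wavelengths: λ₁ = λ₂

h/(m₁v₁) = h/(m₂v₂)
m₁v₁ = m₂v₂
v₂ = v₁ · (m₁/m₂)

v₂ = 1.78 × 10^6 m/s × (9.11 × 10^-31 kg / 6.64 × 10^-27 kg)
v₂ = 2.44 × 10^2 m/s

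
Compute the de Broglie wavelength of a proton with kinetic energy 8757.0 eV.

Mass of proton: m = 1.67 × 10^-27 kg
3.06 × 10^-13 m

Using λ = h/√(2mKE):

First convert KE to Joules: KE = 8757.0 eV = 1.403 × 10^-15 J

λ = h/√(2mKE)
λ = (6.626 × 10^-34 J·s) / √(2 × 1.67 × 10^-27 kg × 1.403 × 10^-15 J)
λ = 3.06 × 10^-13 m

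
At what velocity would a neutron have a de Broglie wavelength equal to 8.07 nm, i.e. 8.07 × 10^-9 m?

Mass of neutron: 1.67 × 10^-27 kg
4.92 × 10^1 m/s

From λ = h/(mv), solve for v:

v = h/(mλ)
v = (6.626 × 10^-34 J·s) / (1.67 × 10^-27 kg × 8.07 × 10^-9 m)
v = 4.92 × 10^1 m/s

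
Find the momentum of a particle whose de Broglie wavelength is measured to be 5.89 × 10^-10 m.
1.12 × 10^-24 kg·m/s

From the de Broglie relation λ = h/p, we solve for p:

p = h/λ
p = (6.626 × 10^-34 J·s) / (5.89 × 10^-10 m)
p = 1.12 × 10^-24 kg·m/s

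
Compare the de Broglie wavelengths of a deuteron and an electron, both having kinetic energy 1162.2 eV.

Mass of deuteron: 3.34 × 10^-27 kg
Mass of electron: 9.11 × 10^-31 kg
The electron has the longer wavelength.

Using λ = h/√(2mKE):

For deuteron: λ₁ = h/√(2m₁KE) = 5.94 × 10^-13 m
For electron: λ₂ = h/√(2m₂KE) = 3.60 × 10^-11 m

Since λ ∝ 1/√m at constant kinetic energy, the lighter particle has the longer wavelength.

The electron has the longer de Broglie wavelength.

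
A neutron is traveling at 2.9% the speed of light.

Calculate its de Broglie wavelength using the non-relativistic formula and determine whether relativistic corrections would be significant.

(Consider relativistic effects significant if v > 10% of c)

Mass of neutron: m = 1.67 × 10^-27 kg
No, relativistic corrections are not needed.

Using the non-relativistic de Broglie formula λ = h/(mv):

v = 2.9% × c = 8.694 × 10^6 m/s

λ = h/(mv)
λ = (6.626 × 10^-34 J·s) / (1.67 × 10^-27 kg × 8.694 × 10^6 m/s)
λ = 4.56 × 10^-14 m

Since v = 2.9% of c < 10% of c, relativistic corrections are NOT significant and this non-relativistic result is a good approximation.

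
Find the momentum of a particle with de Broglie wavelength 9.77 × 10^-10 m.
6.78 × 10^-25 kg·m/s

From the de Broglie relation λ = h/p, we solve for p:

p = h/λ
p = (6.626 × 10^-34 J·s) / (9.77 × 10^-10 m)
p = 6.78 × 10^-25 kg·m/s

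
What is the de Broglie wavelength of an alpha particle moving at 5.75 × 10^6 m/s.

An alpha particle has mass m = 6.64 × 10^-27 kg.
1.74 × 10^-14 m

Using the de Broglie relation λ = h/(mv):

λ = h/(mv)
λ = (6.626 × 10^-34 J·s) / (6.64 × 10^-27 kg × 5.75 × 10^6 m/s)
λ = 1.74 × 10^-14 m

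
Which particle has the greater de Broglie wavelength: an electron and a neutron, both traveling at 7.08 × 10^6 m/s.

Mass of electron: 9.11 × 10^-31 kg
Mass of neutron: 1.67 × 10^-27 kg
The electron has the longer wavelength.

Using λ = h/(mv), since both particles have the same velocity, the wavelength depends only on mass.

For electron: λ₁ = h/(m₁v) = 1.03 × 10^-10 m
For neutron: λ₂ = h/(m₂v) = 5.60 × 10^-14 m

Since λ ∝ 1/m at constant velocity, the lighter particle has the longer wavelength.

The electron has the longer de Broglie wavelength.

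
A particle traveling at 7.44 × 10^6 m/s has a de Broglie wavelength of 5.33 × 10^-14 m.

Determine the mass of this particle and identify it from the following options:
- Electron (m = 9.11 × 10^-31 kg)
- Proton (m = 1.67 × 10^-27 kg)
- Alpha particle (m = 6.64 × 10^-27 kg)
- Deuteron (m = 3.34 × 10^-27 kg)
The particle is a proton.

From λ = h/(mv), solve for mass:

m = h/(λv)
m = (6.626 × 10^-34 J·s) / (5.33 × 10^-14 m × 7.44 × 10^6 m/s)
m = 1.67 × 10^-27 kg

Comparing with the listed masses, this is closest to a proton.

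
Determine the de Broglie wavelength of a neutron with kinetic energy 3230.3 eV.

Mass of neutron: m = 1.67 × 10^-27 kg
5.04 × 10^-13 m

Using λ = h/√(2mKE):

First convert KE to Joules: KE = 3230.3 eV = 5.176 × 10^-16 J

λ = h/√(2mKE)
λ = (6.626 × 10^-34 J·s) / √(2 × 1.67 × 10^-27 kg × 5.176 × 10^-16 J)
λ = 5.04 × 10^-13 m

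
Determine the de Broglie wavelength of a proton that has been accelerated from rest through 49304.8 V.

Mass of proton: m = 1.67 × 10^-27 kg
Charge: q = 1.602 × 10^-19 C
1.29 × 10^-13 m

When a particle is accelerated through voltage V, it gains kinetic energy KE = qV.

The de Broglie wavelength is then λ = h/√(2mqV):

λ = h/√(2mqV)
λ = (6.626 × 10^-34 J·s) / √(2 × 1.67 × 10^-27 kg × 1.602 × 10^-19 C × 49304.8 V)
λ = 1.29 × 10^-13 m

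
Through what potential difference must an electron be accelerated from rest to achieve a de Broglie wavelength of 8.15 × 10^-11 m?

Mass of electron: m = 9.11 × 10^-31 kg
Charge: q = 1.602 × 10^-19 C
226 V

From λ = h/√(2mqV), we solve for V:

λ² = h²/(2mqV)
V = h²/(2mqλ²)
V = (6.626 × 10^-34 J·s)² / (2 × 9.11 × 10^-31 kg × 1.602 × 10^-19 C × (8.15 × 10^-11 m)²)
V = 226 V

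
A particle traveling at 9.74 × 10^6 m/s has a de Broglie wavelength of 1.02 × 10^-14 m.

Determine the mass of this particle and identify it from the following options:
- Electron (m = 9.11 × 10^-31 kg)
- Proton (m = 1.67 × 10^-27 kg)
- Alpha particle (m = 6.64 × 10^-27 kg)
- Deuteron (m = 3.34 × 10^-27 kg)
The particle is an alpha particle.

From λ = h/(mv), solve for mass:

m = h/(λv)
m = (6.626 × 10^-34 J·s) / (1.02 × 10^-14 m × 9.74 × 10^6 m/s)
m = 6.67 × 10^-27 kg

Comparing with the listed masses, this is closest to an alpha particle.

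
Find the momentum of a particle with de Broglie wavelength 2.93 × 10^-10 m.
2.26 × 10^-24 kg·m/s

From the de Broglie relation λ = h/p, we solve for p:

p = h/λ
p = (6.626 × 10^-34 J·s) / (2.93 × 10^-10 m)
p = 2.26 × 10^-24 kg·m/s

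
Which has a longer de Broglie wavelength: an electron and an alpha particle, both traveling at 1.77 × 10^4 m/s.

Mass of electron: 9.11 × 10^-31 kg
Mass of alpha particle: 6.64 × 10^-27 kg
The electron has the longer wavelength.

Using λ = h/(mv), since both particles have the same velocity, the wavelength depends only on mass.

For electron: λ₁ = h/(m₁v) = 4.11 × 10^-8 m
For alpha particle: λ₂ = h/(m₂v) = 5.64 × 10^-12 m

Since λ ∝ 1/m at constant velocity, the lighter particle has the longer wavelength.

The electron has the longer de Broglie wavelength.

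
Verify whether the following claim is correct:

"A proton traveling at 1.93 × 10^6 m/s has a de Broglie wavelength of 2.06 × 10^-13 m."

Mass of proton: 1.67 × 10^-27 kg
True

The claim is correct.

Using λ = h/(mv):
λ = (6.626 × 10^-34 J·s) / (1.67 × 10^-27 kg × 1.93 × 10^6 m/s)
λ = 2.06 × 10^-13 m

This matches the claimed value.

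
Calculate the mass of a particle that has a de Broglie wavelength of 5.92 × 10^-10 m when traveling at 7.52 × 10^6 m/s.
1.49 × 10^-31 kg

From the de Broglie relation λ = h/(mv), we solve for m:

m = h/(λv)
m = (6.626 × 10^-34 J·s) / (5.92 × 10^-10 m × 7.52 × 10^6 m/s)
m = 1.49 × 10^-31 kg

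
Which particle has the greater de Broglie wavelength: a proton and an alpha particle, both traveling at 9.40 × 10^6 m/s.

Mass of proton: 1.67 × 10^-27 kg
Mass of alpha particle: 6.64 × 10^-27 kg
The proton has the longer wavelength.

Using λ = h/(mv), since both particles have the same velocity, the wavelength depends only on mass.

For proton: λ₁ = h/(m₁v) = 4.22 × 10^-14 m
For alpha particle: λ₂ = h/(m₂v) = 1.06 × 10^-14 m

Since λ ∝ 1/m at constant velocity, the lighter particle has the longer wavelength.

The proton has the longer de Broglie wavelength.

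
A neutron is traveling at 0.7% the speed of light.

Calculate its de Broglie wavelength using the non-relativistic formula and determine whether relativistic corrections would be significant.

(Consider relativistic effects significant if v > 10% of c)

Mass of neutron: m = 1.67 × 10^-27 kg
No, relativistic corrections are not needed.

Using the non-relativistic de Broglie formula λ = h/(mv):

v = 0.7% × c = 2.099 × 10^6 m/s

λ = h/(mv)
λ = (6.626 × 10^-34 J·s) / (1.67 × 10^-27 kg × 2.099 × 10^6 m/s)
λ = 1.89 × 10^-13 m

Since v = 0.7% of c < 10% of c, relativistic corrections are NOT significant and this non-relativistic result is a good approximation.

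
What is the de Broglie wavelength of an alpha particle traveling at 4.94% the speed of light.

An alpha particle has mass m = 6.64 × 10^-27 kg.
6.74 × 10^-15 m

Using the de Broglie relation λ = h/(mv):

v = 4.94% × c = 1.481 × 10^7 m/s

λ = h/(mv)
λ = (6.626 × 10^-34 J·s) / (6.64 × 10^-27 kg × 1.481 × 10^7 m/s)
λ = 6.74 × 10^-15 m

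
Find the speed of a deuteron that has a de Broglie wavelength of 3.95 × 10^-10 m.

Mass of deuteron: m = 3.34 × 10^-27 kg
5.02 × 10^2 m/s

From the de Broglie relation λ = h/(mv), we solve for v:

v = h/(mλ)
v = (6.626 × 10^-34 J·s) / (3.34 × 10^-27 kg × 3.95 × 10^-10 m)
v = 5.02 × 10^2 m/s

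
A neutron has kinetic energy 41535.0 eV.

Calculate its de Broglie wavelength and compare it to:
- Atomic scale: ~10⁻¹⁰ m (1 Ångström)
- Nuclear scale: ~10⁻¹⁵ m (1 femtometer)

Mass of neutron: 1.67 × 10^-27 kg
λ = 1.41 × 10^-13 m, which is between nuclear and atomic scales.

Using λ = h/√(2mKE):

KE = 41535.0 eV = 6.655 × 10^-15 J

λ = h/√(2mKE)
λ = (6.626 × 10^-34 J·s) / √(2 × 1.67 × 10^-27 kg × 6.655 × 10^-15 J)
λ = 1.41 × 10^-13 m

Comparison:
- Atomic scale (10⁻¹⁰ m): λ is 0.0014× this size
- Nuclear scale (10⁻¹⁵ m): λ is 1.4e+02× this size

The wavelength is between nuclear and atomic scales.

This wavelength is appropriate for probing atomic structure but too large for nuclear physics experiments.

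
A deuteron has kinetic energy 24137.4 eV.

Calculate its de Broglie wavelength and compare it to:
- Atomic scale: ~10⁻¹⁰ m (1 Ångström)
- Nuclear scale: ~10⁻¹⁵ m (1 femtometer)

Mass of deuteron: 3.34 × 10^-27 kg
λ = 1.30 × 10^-13 m, which is between nuclear and atomic scales.

Using λ = h/√(2mKE):

KE = 24137.4 eV = 3.867 × 10^-15 J

λ = h/√(2mKE)
λ = (6.626 × 10^-34 J·s) / √(2 × 3.34 × 10^-27 kg × 3.867 × 10^-15 J)
λ = 1.30 × 10^-13 m

Comparison:
- Atomic scale (10⁻¹⁰ m): λ is 0.0013× this size
- Nuclear scale (10⁻¹⁵ m): λ is 1.3e+02× this size

The wavelength is between nuclear and atomic scales.

This wavelength is appropriate for probing atomic structure but too large for nuclear physics experiments.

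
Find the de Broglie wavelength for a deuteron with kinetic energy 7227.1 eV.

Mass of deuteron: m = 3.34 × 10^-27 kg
2.38 × 10^-13 m

Using λ = h/√(2mKE):

First convert KE to Joules: KE = 7227.1 eV = 1.158 × 10^-15 J

λ = h/√(2mKE)
λ = (6.626 × 10^-34 J·s) / √(2 × 3.34 × 10^-27 kg × 1.158 × 10^-15 J)
λ = 2.38 × 10^-13 m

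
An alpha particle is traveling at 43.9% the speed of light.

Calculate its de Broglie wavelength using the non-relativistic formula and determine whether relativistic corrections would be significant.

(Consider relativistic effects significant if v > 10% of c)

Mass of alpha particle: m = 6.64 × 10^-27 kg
Yes, relativistic corrections are needed.

Using the non-relativistic de Broglie formula λ = h/(mv):

v = 43.9% × c = 1.316 × 10^8 m/s

λ = h/(mv)
λ = (6.626 × 10^-34 J·s) / (6.64 × 10^-27 kg × 1.316 × 10^8 m/s)
λ = 7.58 × 10^-16 m

Since v = 43.9% of c > 10% of c, relativistic corrections ARE significant and the actual wavelength would differ from this non-relativistic estimate.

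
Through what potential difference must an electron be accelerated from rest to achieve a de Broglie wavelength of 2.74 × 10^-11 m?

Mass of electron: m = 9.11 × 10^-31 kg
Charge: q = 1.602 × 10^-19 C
2.00 × 10^3 V

From λ = h/√(2mqV), we solve for V:

λ² = h²/(2mqV)
V = h²/(2mqλ²)
V = (6.626 × 10^-34 J·s)² / (2 × 9.11 × 10^-31 kg × 1.602 × 10^-19 C × (2.74 × 10^-11 m)²)
V = 2.00 × 10^3 V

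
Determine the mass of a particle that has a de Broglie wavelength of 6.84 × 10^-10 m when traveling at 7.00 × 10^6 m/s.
1.38 × 10^-31 kg

From the de Broglie relation λ = h/(mv), we solve for m:

m = h/(λv)
m = (6.626 × 10^-34 J·s) / (6.84 × 10^-10 m × 7.00 × 10^6 m/s)
m = 1.38 × 10^-31 kg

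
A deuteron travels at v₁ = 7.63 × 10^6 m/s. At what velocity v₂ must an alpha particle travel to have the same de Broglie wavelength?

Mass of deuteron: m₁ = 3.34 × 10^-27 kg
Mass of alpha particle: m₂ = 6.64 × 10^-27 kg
v₂ = 3.84 × 10^6 m/s

For equal de Broglie wavelengths: λ₁ = λ₂

h/(m₁v₁) = h/(m₂v₂)
m₁v₁ = m₂v₂
v₂ = v₁ · (m₁/m₂)

v₂ = 7.63 × 10^6 m/s × (3.34 × 10^-27 kg / 6.64 × 10^-27 kg)
v₂ = 3.84 × 10^6 m/s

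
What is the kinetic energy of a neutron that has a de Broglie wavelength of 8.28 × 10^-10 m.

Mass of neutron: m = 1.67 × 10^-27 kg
1.92 × 10^-22 J (or 1.20 × 10^-3 eV)

From λ = h/√(2mKE), we solve for KE:

λ² = h²/(2mKE)
KE = h²/(2mλ²)
KE = (6.626 × 10^-34 J·s)² / (2 × 1.67 × 10^-27 kg × (8.28 × 10^-10 m)²)
KE = 1.92 × 10^-22 J
KE = 1.20 × 10^-3 eV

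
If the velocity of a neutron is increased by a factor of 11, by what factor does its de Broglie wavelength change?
The wavelength decreases by a factor of 11.

From λ = h/(mv), the wavelength is inversely proportional to velocity:

λ ∝ 1/v

If v → 11v, then λ → λ/11

When velocity is increased by a factor of 11, the wavelength decreases by a factor of 11.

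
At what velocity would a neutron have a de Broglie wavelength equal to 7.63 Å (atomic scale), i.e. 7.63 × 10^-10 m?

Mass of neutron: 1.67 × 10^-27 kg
5.20 × 10^2 m/s

From λ = h/(mv), solve for v:

v = h/(mλ)
v = (6.626 × 10^-34 J·s) / (1.67 × 10^-27 kg × 7.63 × 10^-10 m)
v = 5.20 × 10^2 m/s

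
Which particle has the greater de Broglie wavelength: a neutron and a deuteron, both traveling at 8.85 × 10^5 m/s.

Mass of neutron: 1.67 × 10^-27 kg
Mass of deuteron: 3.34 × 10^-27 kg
The neutron has the longer wavelength.

Using λ = h/(mv), since both particles have the same velocity, the wavelength depends only on mass.

For neutron: λ₁ = h/(m₁v) = 4.48 × 10^-13 m
For deuteron: λ₂ = h/(m₂v) = 2.24 × 10^-13 m

Since λ ∝ 1/m at constant velocity, the lighter particle has the longer wavelength.

The neutron has the longer de Broglie wavelength.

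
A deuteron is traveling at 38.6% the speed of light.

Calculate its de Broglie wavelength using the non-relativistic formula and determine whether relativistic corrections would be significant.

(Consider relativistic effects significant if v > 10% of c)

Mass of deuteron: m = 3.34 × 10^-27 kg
Yes, relativistic corrections are needed.

Using the non-relativistic de Broglie formula λ = h/(mv):

v = 38.6% × c = 1.157 × 10^8 m/s

λ = h/(mv)
λ = (6.626 × 10^-34 J·s) / (3.34 × 10^-27 kg × 1.157 × 10^8 m/s)
λ = 1.71 × 10^-15 m

Since v = 38.6% of c > 10% of c, relativistic corrections ARE significant and the actual wavelength would differ from this non-relativistic estimate.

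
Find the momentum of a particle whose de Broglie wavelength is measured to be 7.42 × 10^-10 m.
8.93 × 10^-25 kg·m/s

From the de Broglie relation λ = h/p, we solve for p:

p = h/λ
p = (6.626 × 10^-34 J·s) / (7.42 × 10^-10 m)
p = 8.93 × 10^-25 kg·m/s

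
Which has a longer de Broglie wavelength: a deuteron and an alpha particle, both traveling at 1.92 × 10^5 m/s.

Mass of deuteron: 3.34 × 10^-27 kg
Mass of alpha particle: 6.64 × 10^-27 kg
The deuteron has the longer wavelength.

Using λ = h/(mv), since both particles have the same velocity, the wavelength depends only on mass.

For deuteron: λ₁ = h/(m₁v) = 1.03 × 10^-12 m
For alpha particle: λ₂ = h/(m₂v) = 5.20 × 10^-13 m

Since λ ∝ 1/m at constant velocity, the lighter particle has the longer wavelength.

The deuteron has the longer de Broglie wavelength.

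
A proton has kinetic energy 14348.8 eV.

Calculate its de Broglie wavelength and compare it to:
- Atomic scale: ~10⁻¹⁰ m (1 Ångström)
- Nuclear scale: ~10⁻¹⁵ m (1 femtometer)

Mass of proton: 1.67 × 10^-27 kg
λ = 2.39 × 10^-13 m, which is between nuclear and atomic scales.

Using λ = h/√(2mKE):

KE = 14348.8 eV = 2.299 × 10^-15 J

λ = h/√(2mKE)
λ = (6.626 × 10^-34 J·s) / √(2 × 1.67 × 10^-27 kg × 2.299 × 10^-15 J)
λ = 2.39 × 10^-13 m

Comparison:
- Atomic scale (10⁻¹⁰ m): λ is 0.0024× this size
- Nuclear scale (10⁻¹⁵ m): λ is 2.4e+02× this size

The wavelength is between nuclear and atomic scales.

This wavelength is appropriate for probing atomic structure but too large for nuclear physics experiments.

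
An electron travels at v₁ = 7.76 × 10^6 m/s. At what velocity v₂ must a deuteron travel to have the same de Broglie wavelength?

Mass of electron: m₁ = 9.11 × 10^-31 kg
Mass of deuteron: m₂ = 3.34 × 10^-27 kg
v₂ = 2.12 × 10^3 m/s

For equal de Broglie wavelengths: λ₁ = λ₂

h/(m₁v₁) = h/(m₂v₂)
m₁v₁ = m₂v₂
v₂ = v₁ · (m₁/m₂)

v₂ = 7.76 × 10^6 m/s × (9.11 × 10^-31 kg / 3.34 × 10^-27 kg)
v₂ = 2.12 × 10^3 m/s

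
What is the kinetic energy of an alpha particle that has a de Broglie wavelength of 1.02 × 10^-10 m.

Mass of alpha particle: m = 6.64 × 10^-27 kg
3.18 × 10^-21 J (or 0.0198 eV)

From λ = h/√(2mKE), we solve for KE:

λ² = h²/(2mKE)
KE = h²/(2mλ²)
KE = (6.626 × 10^-34 J·s)² / (2 × 6.64 × 10^-27 kg × (1.02 × 10^-10 m)²)
KE = 3.18 × 10^-21 J
KE = 0.0198 eV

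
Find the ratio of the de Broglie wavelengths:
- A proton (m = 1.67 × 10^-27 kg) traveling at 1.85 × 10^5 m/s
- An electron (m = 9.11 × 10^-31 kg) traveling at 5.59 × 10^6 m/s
λ₁/λ₂ = 0.0165

Using λ = h/(mv):

λ₁ = h/(m₁v₁) = 2.14 × 10^-12 m
λ₂ = h/(m₂v₂) = 1.30 × 10^-10 m

Ratio λ₁/λ₂ = (m₂v₂)/(m₁v₁)
         = (9.11 × 10^-31 kg × 5.59 × 10^6 m/s) / (1.67 × 10^-27 kg × 1.85 × 10^5 m/s)
         = 0.0165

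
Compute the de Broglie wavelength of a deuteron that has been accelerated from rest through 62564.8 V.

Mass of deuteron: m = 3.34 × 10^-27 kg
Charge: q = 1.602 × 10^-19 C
8.10 × 10^-14 m

When a particle is accelerated through voltage V, it gains kinetic energy KE = qV.

The de Broglie wavelength is then λ = h/√(2mqV):

λ = h/√(2mqV)
λ = (6.626 × 10^-34 J·s) / √(2 × 3.34 × 10^-27 kg × 1.602 × 10^-19 C × 62564.8 V)
λ = 8.10 × 10^-14 m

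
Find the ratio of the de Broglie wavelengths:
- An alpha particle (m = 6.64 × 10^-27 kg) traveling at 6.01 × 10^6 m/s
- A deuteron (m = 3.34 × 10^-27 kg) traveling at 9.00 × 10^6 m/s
λ₁/λ₂ = 0.753

Using λ = h/(mv):

λ₁ = h/(m₁v₁) = 1.66 × 10^-14 m
λ₂ = h/(m₂v₂) = 2.20 × 10^-14 m

Ratio λ₁/λ₂ = (m₂v₂)/(m₁v₁)
         = (3.34 × 10^-27 kg × 9.00 × 10^6 m/s) / (6.64 × 10^-27 kg × 6.01 × 10^6 m/s)
         = 0.753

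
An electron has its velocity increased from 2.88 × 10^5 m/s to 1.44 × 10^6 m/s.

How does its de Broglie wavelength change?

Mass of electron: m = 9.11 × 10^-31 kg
The wavelength decreases by a factor of 5.

Using λ = h/(mv):

Initial wavelength: λ₁ = h/(mv₁) = 2.53 × 10^-9 m
Final wavelength: λ₂ = h/(mv₂) = 5.05 × 10^-10 m

Since λ ∝ 1/v, when velocity increases by a factor of 5, the wavelength decreases by a factor of 5.

λ₂/λ₁ = v₁/v₂ = 1/5

The wavelength decreases by a factor of 5.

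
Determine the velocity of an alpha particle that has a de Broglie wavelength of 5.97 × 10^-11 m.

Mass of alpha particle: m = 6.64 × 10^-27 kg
1.67 × 10^3 m/s

From the de Broglie relation λ = h/(mv), we solve for v:

v = h/(mλ)
v = (6.626 × 10^-34 J·s) / (6.64 × 10^-27 kg × 5.97 × 10^-11 m)
v = 1.67 × 10^3 m/s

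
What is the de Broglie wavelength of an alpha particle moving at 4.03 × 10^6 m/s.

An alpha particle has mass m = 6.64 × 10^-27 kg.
2.48 × 10^-14 m

Using the de Broglie relation λ = h/(mv):

λ = h/(mv)
λ = (6.626 × 10^-34 J·s) / (6.64 × 10^-27 kg × 4.03 × 10^6 m/s)
λ = 2.48 × 10^-14 m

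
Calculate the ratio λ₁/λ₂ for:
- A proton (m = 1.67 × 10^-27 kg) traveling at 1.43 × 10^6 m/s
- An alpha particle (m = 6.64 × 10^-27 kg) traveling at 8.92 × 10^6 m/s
λ₁/λ₂ = 24.8

Using λ = h/(mv):

λ₁ = h/(m₁v₁) = 2.77 × 10^-13 m
λ₂ = h/(m₂v₂) = 1.12 × 10^-14 m

Ratio λ₁/λ₂ = (m₂v₂)/(m₁v₁)
         = (6.64 × 10^-27 kg × 8.92 × 10^6 m/s) / (1.67 × 10^-27 kg × 1.43 × 10^6 m/s)
         = 24.8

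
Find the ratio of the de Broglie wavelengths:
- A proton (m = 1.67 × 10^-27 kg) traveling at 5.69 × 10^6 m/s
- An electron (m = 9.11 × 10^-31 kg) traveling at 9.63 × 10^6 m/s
λ₁/λ₂ = 9.23 × 10^-4

Using λ = h/(mv):

λ₁ = h/(m₁v₁) = 6.97 × 10^-14 m
λ₂ = h/(m₂v₂) = 7.55 × 10^-11 m

Ratio λ₁/λ₂ = (m₂v₂)/(m₁v₁)
         = (9.11 × 10^-31 kg × 9.63 × 10^6 m/s) / (1.67 × 10^-27 kg × 5.69 × 10^6 m/s)
         = 9.23 × 10^-4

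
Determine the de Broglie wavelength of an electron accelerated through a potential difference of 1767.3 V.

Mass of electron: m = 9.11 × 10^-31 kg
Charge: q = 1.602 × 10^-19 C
2.92 × 10^-11 m

When a particle is accelerated through voltage V, it gains kinetic energy KE = qV.

The de Broglie wavelength is then λ = h/√(2mqV):

λ = h/√(2mqV)
λ = (6.626 × 10^-34 J·s) / √(2 × 9.11 × 10^-31 kg × 1.602 × 10^-19 C × 1767.3 V)
λ = 2.92 × 10^-11 m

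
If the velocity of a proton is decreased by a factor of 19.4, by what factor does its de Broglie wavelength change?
The wavelength increases by a factor of 19.4.

From λ = h/(mv), the wavelength is inversely proportional to velocity:

λ ∝ 1/v

If v → v/19.4, then λ → 19.4λ

When velocity is decreased by a factor of 19.4, the wavelength increases by a factor of 19.4.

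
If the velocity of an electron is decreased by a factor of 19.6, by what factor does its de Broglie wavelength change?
The wavelength increases by a factor of 19.6.

From λ = h/(mv), the wavelength is inversely proportional to velocity:

λ ∝ 1/v

If v → v/19.6, then λ → 19.6λ

When velocity is decreased by a factor of 19.6, the wavelength increases by a factor of 19.6.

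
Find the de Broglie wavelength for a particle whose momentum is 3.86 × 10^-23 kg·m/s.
1.72 × 10^-11 m

Using the de Broglie relation λ = h/p:

λ = h/p
λ = (6.626 × 10^-34 J·s) / (3.86 × 10^-23 kg·m/s)
λ = 1.72 × 10^-11 m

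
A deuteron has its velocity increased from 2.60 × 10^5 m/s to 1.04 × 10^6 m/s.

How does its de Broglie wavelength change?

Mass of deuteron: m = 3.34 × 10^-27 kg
The wavelength decreases by a factor of 4.

Using λ = h/(mv):

Initial wavelength: λ₁ = h/(mv₁) = 7.63 × 10^-13 m
Final wavelength: λ₂ = h/(mv₂) = 1.91 × 10^-13 m

Since λ ∝ 1/v, when velocity increases by a factor of 4, the wavelength decreases by a factor of 4.

λ₂/λ₁ = v₁/v₂ = 1/4

The wavelength decreases by a factor of 4.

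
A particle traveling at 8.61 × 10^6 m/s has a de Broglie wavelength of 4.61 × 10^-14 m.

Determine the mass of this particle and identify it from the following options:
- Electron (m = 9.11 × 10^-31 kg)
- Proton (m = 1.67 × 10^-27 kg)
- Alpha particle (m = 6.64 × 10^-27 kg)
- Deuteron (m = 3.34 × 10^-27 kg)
The particle is a proton.

From λ = h/(mv), solve for mass:

m = h/(λv)
m = (6.626 × 10^-34 J·s) / (4.61 × 10^-14 m × 8.61 × 10^6 m/s)
m = 1.67 × 10^-27 kg

Comparing with the listed masses, this is closest to a proton.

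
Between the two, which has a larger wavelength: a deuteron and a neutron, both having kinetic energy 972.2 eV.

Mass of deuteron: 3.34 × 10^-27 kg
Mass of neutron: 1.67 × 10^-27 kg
The neutron has the longer wavelength.

Using λ = h/√(2mKE):

For deuteron: λ₁ = h/√(2m₁KE) = 6.50 × 10^-13 m
For neutron: λ₂ = h/√(2m₂KE) = 9.19 × 10^-13 m

Since λ ∝ 1/√m at constant kinetic energy, the lighter particle has the longer wavelength.

The neutron has the longer de Broglie wavelength.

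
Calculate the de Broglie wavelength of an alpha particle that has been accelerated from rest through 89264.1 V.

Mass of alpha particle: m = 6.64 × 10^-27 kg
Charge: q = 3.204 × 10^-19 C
3.40 × 10^-14 m

When a particle is accelerated through voltage V, it gains kinetic energy KE = qV.

The de Broglie wavelength is then λ = h/√(2mqV):

λ = h/√(2mqV)
λ = (6.626 × 10^-34 J·s) / √(2 × 6.64 × 10^-27 kg × 3.204 × 10^-19 C × 89264.1 V)
λ = 3.40 × 10^-14 m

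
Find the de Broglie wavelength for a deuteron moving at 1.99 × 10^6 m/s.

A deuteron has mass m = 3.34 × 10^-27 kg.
9.97 × 10^-14 m

Using the de Broglie relation λ = h/(mv):

λ = h/(mv)
λ = (6.626 × 10^-34 J·s) / (3.34 × 10^-27 kg × 1.99 × 10^6 m/s)
λ = 9.97 × 10^-14 m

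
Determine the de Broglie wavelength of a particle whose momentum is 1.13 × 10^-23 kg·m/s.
5.86 × 10^-11 m

Using the de Broglie relation λ = h/p:

λ = h/p
λ = (6.626 × 10^-34 J·s) / (1.13 × 10^-23 kg·m/s)
λ = 5.86 × 10^-11 m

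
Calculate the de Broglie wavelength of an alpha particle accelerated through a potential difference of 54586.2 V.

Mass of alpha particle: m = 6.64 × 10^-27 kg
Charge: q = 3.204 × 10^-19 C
4.35 × 10^-14 m

When a particle is accelerated through voltage V, it gains kinetic energy KE = qV.

The de Broglie wavelength is then λ = h/√(2mqV):

λ = h/√(2mqV)
λ = (6.626 × 10^-34 J·s) / √(2 × 6.64 × 10^-27 kg × 3.204 × 10^-19 C × 54586.2 V)
λ = 4.35 × 10^-14 m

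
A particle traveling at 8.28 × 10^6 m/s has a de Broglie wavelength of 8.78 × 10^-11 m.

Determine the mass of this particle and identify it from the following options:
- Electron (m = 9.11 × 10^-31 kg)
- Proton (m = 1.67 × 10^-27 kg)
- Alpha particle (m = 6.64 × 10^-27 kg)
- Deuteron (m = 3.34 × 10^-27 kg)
The particle is an electron.

From λ = h/(mv), solve for mass:

m = h/(λv)
m = (6.626 × 10^-34 J·s) / (8.78 × 10^-11 m × 8.28 × 10^6 m/s)
m = 9.11 × 10^-31 kg

Comparing with the listed masses, this is closest to an electron.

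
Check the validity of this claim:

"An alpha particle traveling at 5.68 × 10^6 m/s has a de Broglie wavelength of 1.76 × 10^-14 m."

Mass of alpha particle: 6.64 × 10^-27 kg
True

The claim is correct.

Using λ = h/(mv):
λ = (6.626 × 10^-34 J·s) / (6.64 × 10^-27 kg × 5.68 × 10^6 m/s)
λ = 1.76 × 10^-14 m

This matches the claimed value.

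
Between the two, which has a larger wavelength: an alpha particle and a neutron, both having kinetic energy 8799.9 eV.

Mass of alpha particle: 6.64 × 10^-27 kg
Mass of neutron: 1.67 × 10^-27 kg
The neutron has the longer wavelength.

Using λ = h/√(2mKE):

For alpha particle: λ₁ = h/√(2m₁KE) = 1.53 × 10^-13 m
For neutron: λ₂ = h/√(2m₂KE) = 3.05 × 10^-13 m

Since λ ∝ 1/√m at constant kinetic energy, the lighter particle has the longer wavelength.

The neutron has the longer de Broglie wavelength.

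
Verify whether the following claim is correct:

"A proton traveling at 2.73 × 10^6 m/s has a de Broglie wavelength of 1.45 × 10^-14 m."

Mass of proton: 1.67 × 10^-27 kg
False

The claim is incorrect.

Using λ = h/(mv):
λ = (6.626 × 10^-34 J·s) / (1.67 × 10^-27 kg × 2.73 × 10^6 m/s)
λ = 1.45 × 10^-13 m

The actual wavelength differs from the claimed 1.45 × 10^-14 m.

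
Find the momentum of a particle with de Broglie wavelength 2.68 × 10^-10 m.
2.47 × 10^-24 kg·m/s

From the de Broglie relation λ = h/p, we solve for p:

p = h/λ
p = (6.626 × 10^-34 J·s) / (2.68 × 10^-10 m)
p = 2.47 × 10^-24 kg·m/s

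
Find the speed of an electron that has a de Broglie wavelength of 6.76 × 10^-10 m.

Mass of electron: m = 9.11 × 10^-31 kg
1.08 × 10^6 m/s

From the de Broglie relation λ = h/(mv), we solve for v:

v = h/(mλ)
v = (6.626 × 10^-34 J·s) / (9.11 × 10^-31 kg × 6.76 × 10^-10 m)
v = 1.08 × 10^6 m/s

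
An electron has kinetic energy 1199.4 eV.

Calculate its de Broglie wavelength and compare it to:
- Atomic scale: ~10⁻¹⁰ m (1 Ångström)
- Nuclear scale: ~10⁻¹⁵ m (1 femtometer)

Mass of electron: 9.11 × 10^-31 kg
λ = 3.54 × 10^-11 m, which is between nuclear and atomic scales.

Using λ = h/√(2mKE):

KE = 1199.4 eV = 1.922 × 10^-16 J

λ = h/√(2mKE)
λ = (6.626 × 10^-34 J·s) / √(2 × 9.11 × 10^-31 kg × 1.922 × 10^-16 J)
λ = 3.54 × 10^-11 m

Comparison:
- Atomic scale (10⁻¹⁰ m): λ is 0.35× this size
- Nuclear scale (10⁻¹⁵ m): λ is 3.5e+04× this size

The wavelength is between nuclear and atomic scales.

This wavelength is appropriate for probing atomic structure but too large for nuclear physics experiments.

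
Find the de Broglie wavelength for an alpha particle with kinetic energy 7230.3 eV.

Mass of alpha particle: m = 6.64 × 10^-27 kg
1.69 × 10^-13 m

Using λ = h/√(2mKE):

First convert KE to Joules: KE = 7230.3 eV = 1.158 × 10^-15 J

λ = h/√(2mKE)
λ = (6.626 × 10^-34 J·s) / √(2 × 6.64 × 10^-27 kg × 1.158 × 10^-15 J)
λ = 1.69 × 10^-13 m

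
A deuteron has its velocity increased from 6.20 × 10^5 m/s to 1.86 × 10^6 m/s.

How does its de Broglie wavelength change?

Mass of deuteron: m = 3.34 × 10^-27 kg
The wavelength decreases by a factor of 3.

Using λ = h/(mv):

Initial wavelength: λ₁ = h/(mv₁) = 3.20 × 10^-13 m
Final wavelength: λ₂ = h/(mv₂) = 1.07 × 10^-13 m

Since λ ∝ 1/v, when velocity increases by a factor of 3, the wavelength decreases by a factor of 3.

λ₂/λ₁ = v₁/v₂ = 1/3

The wavelength decreases by a factor of 3.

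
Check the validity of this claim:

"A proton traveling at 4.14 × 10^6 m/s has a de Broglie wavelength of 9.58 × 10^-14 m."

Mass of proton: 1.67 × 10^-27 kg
True

The claim is correct.

Using λ = h/(mv):
λ = (6.626 × 10^-34 J·s) / (1.67 × 10^-27 kg × 4.14 × 10^6 m/s)
λ = 9.58 × 10^-14 m

This matches the claimed value.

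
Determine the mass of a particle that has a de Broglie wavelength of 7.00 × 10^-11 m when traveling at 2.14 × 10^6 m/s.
4.42 × 10^-30 kg

From the de Broglie relation λ = h/(mv), we solve for m:

m = h/(λv)
m = (6.626 × 10^-34 J·s) / (7.00 × 10^-11 m × 2.14 × 10^6 m/s)
m = 4.42 × 10^-30 kg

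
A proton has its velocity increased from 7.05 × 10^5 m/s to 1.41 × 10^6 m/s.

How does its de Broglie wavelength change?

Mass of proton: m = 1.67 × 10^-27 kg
The wavelength decreases by a factor of 2.

Using λ = h/(mv):

Initial wavelength: λ₁ = h/(mv₁) = 5.63 × 10^-13 m
Final wavelength: λ₂ = h/(mv₂) = 2.81 × 10^-13 m

Since λ ∝ 1/v, when velocity increases by a factor of 2, the wavelength decreases by a factor of 2.

λ₂/λ₁ = v₁/v₂ = 1/2

The wavelength decreases by a factor of 2.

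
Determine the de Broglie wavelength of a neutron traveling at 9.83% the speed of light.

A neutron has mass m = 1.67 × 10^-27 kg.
1.35 × 10^-14 m

Using the de Broglie relation λ = h/(mv):

v = 9.83% × c = 2.947 × 10^7 m/s

λ = h/(mv)
λ = (6.626 × 10^-34 J·s) / (1.67 × 10^-27 kg × 2.947 × 10^7 m/s)
λ = 1.35 × 10^-14 m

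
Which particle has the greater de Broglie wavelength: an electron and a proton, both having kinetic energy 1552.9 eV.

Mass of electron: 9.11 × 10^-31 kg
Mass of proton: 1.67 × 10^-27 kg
The electron has the longer wavelength.

Using λ = h/√(2mKE):

For electron: λ₁ = h/√(2m₁KE) = 3.11 × 10^-11 m
For proton: λ₂ = h/√(2m₂KE) = 7.27 × 10^-13 m

Since λ ∝ 1/√m at constant kinetic energy, the lighter particle has the longer wavelength.

The electron has the longer de Broglie wavelength.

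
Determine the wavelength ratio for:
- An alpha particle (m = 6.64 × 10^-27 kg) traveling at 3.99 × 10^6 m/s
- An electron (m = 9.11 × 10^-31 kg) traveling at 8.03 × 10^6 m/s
λ₁/λ₂ = 2.76 × 10^-4

Using λ = h/(mv):

λ₁ = h/(m₁v₁) = 2.50 × 10^-14 m
λ₂ = h/(m₂v₂) = 9.06 × 10^-11 m

Ratio λ₁/λ₂ = (m₂v₂)/(m₁v₁)
         = (9.11 × 10^-31 kg × 8.03 × 10^6 m/s) / (6.64 × 10^-27 kg × 3.99 × 10^6 m/s)
         = 2.76 × 10^-4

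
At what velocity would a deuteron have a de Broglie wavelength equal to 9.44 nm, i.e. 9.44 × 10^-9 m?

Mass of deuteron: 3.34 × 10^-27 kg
2.10 × 10^1 m/s

From λ = h/(mv), solve for v:

v = h/(mλ)
v = (6.626 × 10^-34 J·s) / (3.34 × 10^-27 kg × 9.44 × 10^-9 m)
v = 2.10 × 10^1 m/s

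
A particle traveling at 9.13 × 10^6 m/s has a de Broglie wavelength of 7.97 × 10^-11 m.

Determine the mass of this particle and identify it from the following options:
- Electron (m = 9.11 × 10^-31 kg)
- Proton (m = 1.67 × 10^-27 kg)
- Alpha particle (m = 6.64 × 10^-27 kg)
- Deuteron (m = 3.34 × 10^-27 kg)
The particle is an electron.

From λ = h/(mv), solve for mass:

m = h/(λv)
m = (6.626 × 10^-34 J·s) / (7.97 × 10^-11 m × 9.13 × 10^6 m/s)
m = 9.11 × 10^-31 kg

Comparing with the listed masses, this is closest to an electron.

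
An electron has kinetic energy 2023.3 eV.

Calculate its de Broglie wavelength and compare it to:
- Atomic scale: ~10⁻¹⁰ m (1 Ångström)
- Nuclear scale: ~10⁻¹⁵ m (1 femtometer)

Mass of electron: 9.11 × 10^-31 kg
λ = 2.73 × 10^-11 m, which is between nuclear and atomic scales.

Using λ = h/√(2mKE):

KE = 2023.3 eV = 3.242 × 10^-16 J

λ = h/√(2mKE)
λ = (6.626 × 10^-34 J·s) / √(2 × 9.11 × 10^-31 kg × 3.242 × 10^-16 J)
λ = 2.73 × 10^-11 m

Comparison:
- Atomic scale (10⁻¹⁰ m): λ is 0.27× this size
- Nuclear scale (10⁻¹⁵ m): λ is 2.7e+04× this size

The wavelength is between nuclear and atomic scales.

This wavelength is appropriate for probing atomic structure but too large for nuclear physics experiments.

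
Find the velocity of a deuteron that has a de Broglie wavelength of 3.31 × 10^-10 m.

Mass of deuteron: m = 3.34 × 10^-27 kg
5.99 × 10^2 m/s

From the de Broglie relation λ = h/(mv), we solve for v:

v = h/(mλ)
v = (6.626 × 10^-34 J·s) / (3.34 × 10^-27 kg × 3.31 × 10^-10 m)
v = 5.99 × 10^2 m/s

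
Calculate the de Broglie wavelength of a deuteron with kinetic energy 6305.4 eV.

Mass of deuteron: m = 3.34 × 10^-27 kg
2.55 × 10^-13 m

Using λ = h/√(2mKE):

First convert KE to Joules: KE = 6305.4 eV = 1.010 × 10^-15 J

λ = h/√(2mKE)
λ = (6.626 × 10^-34 J·s) / √(2 × 3.34 × 10^-27 kg × 1.010 × 10^-15 J)
λ = 2.55 × 10^-13 m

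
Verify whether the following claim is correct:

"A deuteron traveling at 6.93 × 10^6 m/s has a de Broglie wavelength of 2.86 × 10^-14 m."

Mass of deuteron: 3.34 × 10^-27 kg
True

The claim is correct.

Using λ = h/(mv):
λ = (6.626 × 10^-34 J·s) / (3.34 × 10^-27 kg × 6.93 × 10^6 m/s)
λ = 2.86 × 10^-14 m

This matches the claimed value.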